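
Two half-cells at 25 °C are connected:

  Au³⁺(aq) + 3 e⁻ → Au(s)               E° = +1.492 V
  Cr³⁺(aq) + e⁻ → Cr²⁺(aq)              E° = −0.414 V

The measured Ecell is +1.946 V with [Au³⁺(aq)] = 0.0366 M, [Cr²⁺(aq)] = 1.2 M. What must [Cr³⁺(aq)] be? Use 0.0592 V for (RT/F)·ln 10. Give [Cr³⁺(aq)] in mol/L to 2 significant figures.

0.084 M

With Au³⁺/Au at the cathode and Cr³⁺/Cr²⁺ at the anode, E°cell = +1.492 − (−0.414) = +1.906 V (n = 3).
Rearranging E = E° − (0.0592/n)·log Q gives log Q = 3(+1.906 − (+1.946))/0.0592 = −2.027.
Balancing electrons gives Au³⁺(aq) + 3 Cr²⁺(aq) → Au(s) + 3 Cr³⁺(aq); thus Q = [Cr³⁺(aq)]^3 / ([Au³⁺(aq)]·[Cr²⁺(aq)]^3).
Solving for the unknown gives log [Cr³⁺(aq)] = −1.075, so [Cr³⁺(aq)] ≈ 0.084 M.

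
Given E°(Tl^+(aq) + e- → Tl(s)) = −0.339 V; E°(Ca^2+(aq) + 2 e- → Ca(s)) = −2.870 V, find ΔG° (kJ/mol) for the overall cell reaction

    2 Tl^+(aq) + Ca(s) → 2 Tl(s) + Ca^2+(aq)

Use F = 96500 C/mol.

−488 kJ/mol

In the reaction as written Tl^+(aq) is reduced, so the Tl⁺/Tl couple is the cathode and Ca²⁺/Ca is the anode.
E°cell = −0.339 − (−2.870) = +2.531 V; balancing electrons gives n = 2.
ΔG° = −nFE°cell = −(2)(96500)(+2.531) J/mol = −488 kJ/mol.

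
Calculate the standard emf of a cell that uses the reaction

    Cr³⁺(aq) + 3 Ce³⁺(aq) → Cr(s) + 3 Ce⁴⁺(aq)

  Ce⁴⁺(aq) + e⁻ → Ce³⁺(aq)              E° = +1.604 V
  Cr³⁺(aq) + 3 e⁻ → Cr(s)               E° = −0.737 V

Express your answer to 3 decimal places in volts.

In the reaction as written, Cr³⁺(aq) is reduced (cathode) and Ce⁴⁺(aq) is produced by oxidation at the anode.
E°cell = E°(cathode) − E°(anode) = −0.737 − (+1.604) = −2.341 V.
The negative E°cell means the reaction is non-spontaneous in the direction written.

−2.341 V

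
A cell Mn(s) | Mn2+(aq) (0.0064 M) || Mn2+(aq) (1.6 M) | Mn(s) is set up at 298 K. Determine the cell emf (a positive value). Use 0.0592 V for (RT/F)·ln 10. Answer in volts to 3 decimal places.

0.071 V

For a concentration cell E°cell = 0, since both electrodes use the same couple.
The compartment with the higher Mn2+(aq) concentration (1.6 M) acts as the cathode; ions are reduced there and produced at the dilute (0.0064 M) anode.
With n = 2, Ecell = −(0.0592/2)·log([dilute]/[conc]) = −(0.0592/2)·log(0.0064/1.6) = +0.071 V.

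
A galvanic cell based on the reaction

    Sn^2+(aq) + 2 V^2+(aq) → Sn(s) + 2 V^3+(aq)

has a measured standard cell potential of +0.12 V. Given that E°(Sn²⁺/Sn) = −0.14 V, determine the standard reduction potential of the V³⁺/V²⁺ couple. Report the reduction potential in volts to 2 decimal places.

−0.26 V

In the reaction as written the Sn²⁺/Sn couple is reduced (cathode) and V³⁺/V²⁺ is oxidized (anode), so E°cell = E°(Sn²⁺/Sn) − E°(V³⁺/V²⁺).
E°(V³⁺/V²⁺) = E°(cathode) − E°cell = −0.14 − (+0.12) = −0.26 V.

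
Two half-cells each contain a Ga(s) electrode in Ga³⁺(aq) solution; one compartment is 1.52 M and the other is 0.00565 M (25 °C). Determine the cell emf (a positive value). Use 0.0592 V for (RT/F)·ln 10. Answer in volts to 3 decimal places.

For a concentration cell E°cell = 0, since both electrodes use the same couple.
The compartment with the higher Ga³⁺(aq) concentration (1.52 M) acts as the cathode; ions are reduced there and produced at the dilute (0.00565 M) anode.
With n = 3, Ecell = −(0.0592/3)·log([dilute]/[conc]) = −(0.0592/3)·log(0.00565/1.52) = +0.048 V.

0.048 V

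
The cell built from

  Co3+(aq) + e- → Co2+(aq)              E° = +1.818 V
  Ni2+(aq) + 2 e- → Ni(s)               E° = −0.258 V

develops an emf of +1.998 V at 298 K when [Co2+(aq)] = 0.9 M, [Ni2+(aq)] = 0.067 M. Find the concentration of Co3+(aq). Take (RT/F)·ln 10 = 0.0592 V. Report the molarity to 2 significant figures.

0.011 M

The Co³⁺/Co²⁺ couple has the larger reduction potential, so it is the cathode: E°cell = +1.818 − (−0.258) = +2.076 V and n = 2.
Rearranging E = E° − (0.0592/n)·log Q gives log Q = 2(+2.076 − (+1.998))/0.0592 = 2.635.
The balanced reaction is 2 Co3+(aq) + Ni(s) → 2 Co2+(aq) + Ni2+(aq), so Q = ([Co2+(aq)]^2·[Ni2+(aq)]) / [Co3+(aq)]^2.
Substituting the known concentrations and solving, log [Co3+(aq)] = −1.950 and [Co3+(aq)] = 0.011 M.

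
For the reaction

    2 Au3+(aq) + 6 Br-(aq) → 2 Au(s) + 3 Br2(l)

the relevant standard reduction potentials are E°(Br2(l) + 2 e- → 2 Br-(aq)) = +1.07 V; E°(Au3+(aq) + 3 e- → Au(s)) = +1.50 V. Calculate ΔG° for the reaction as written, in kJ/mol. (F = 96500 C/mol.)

In the reaction as written Au3+(aq) is reduced, so the Au³⁺/Au couple is the cathode and Br₂/Br⁻ is the anode.
E°cell = +1.50 − (+1.07) = +0.43 V; balancing electrons gives n = 6.
ΔG° = −nFE°cell = −(6)(96500)(+0.43) J/mol = −249 kJ/mol.

−249 kJ/mol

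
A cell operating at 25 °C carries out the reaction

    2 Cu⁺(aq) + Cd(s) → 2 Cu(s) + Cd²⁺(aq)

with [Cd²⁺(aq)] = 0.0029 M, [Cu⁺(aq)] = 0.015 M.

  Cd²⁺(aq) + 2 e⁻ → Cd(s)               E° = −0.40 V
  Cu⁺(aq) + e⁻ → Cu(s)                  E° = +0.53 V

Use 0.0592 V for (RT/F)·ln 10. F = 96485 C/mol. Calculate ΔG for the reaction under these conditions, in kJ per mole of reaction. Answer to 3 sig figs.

−173 kJ/mol

E°cell = +0.53 − (−0.40) = +0.93 V; the balanced reaction transfers n = 2 electrons.
Q = [Cd²⁺(aq)] / [Cu⁺(aq)]^2 = 12.9, so log Q = 1.110 and E = +0.93 − (0.0592/2)(1.110) = +0.8971 V.
Then ΔG = −nFE = −2 × 96485 × +0.8971 J/mol = −173 kJ/mol.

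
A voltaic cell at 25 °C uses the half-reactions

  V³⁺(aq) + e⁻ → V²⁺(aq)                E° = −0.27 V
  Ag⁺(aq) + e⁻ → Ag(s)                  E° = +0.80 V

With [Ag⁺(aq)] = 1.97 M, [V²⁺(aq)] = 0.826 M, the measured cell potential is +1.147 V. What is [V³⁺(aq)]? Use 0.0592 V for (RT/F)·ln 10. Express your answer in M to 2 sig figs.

0.081 M

The Ag⁺/Ag couple has the larger reduction potential, so it is the cathode: E°cell = +0.80 − (−0.27) = +1.07 V and n = 1.
Rearranging E = E° − (0.0592/n)·log Q gives log Q = 1(+1.07 − (+1.147))/0.0592 = −1.301.
For Ag⁺(aq) + V²⁺(aq) → Ag(s) + V³⁺(aq), the reaction quotient is Q = [V³⁺(aq)] / ([Ag⁺(aq)]·[V²⁺(aq)]).
Isolating [V³⁺(aq)] in Q = 10^{−1.301} yields log [V³⁺(aq)] = −1.090, i.e. 0.081 M.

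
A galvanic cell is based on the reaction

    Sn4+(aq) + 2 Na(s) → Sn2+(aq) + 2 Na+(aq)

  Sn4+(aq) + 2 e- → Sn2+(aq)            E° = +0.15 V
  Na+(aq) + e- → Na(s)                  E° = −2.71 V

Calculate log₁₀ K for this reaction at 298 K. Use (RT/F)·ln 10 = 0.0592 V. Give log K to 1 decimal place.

The Sn⁴⁺/Sn²⁺ couple is reduced (cathode); E°cell = +0.15 − (−2.71) = +2.86 V with n = 2.
At equilibrium E = 0, so log K = nE°cell / 0.0592 = (2)(+2.86) / 0.0592 = 96.6.

log K = 96.6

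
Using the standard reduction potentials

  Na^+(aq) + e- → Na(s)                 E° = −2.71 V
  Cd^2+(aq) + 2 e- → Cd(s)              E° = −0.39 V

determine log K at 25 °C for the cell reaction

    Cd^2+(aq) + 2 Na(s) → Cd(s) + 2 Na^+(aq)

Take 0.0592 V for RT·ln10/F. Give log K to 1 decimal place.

The Cd²⁺/Cd couple is reduced (cathode); E°cell = −0.39 − (−2.71) = +2.32 V with n = 2.
At equilibrium E = 0, so log K = nE°cell / 0.0592 = (2)(+2.32) / 0.0592 = 78.4.

log K = 78.4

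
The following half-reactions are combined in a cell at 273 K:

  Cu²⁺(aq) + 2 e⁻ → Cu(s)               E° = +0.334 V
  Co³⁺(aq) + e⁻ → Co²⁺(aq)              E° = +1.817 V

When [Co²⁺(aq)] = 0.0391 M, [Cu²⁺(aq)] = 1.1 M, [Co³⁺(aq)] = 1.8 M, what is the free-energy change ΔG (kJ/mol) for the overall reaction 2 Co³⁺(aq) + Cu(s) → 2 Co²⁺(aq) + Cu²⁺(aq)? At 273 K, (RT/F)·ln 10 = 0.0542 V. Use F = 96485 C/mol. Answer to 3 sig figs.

−303 kJ/mol

E°cell = +1.817 − (+0.334) = +1.483 V; the balanced reaction transfers n = 2 electrons.
Here Q = ([Co²⁺(aq)]^2·[Cu²⁺(aq)]) / [Co³⁺(aq)]^2 = 0.000519 (log Q = −3.285), giving E = +1.483 − (0.0542/2)·(−3.285) = +1.5720 V.
Finally ΔG = −nFE = −(2)(96485 C/mol)(+1.5720 V) = −303 kJ/mol.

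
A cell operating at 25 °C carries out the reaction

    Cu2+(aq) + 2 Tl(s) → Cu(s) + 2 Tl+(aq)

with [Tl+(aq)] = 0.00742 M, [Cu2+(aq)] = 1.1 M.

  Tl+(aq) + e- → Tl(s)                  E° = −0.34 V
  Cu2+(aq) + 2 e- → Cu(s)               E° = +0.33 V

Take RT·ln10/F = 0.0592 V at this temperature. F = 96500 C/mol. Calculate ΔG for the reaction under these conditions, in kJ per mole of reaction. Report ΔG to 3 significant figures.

The standard cell potential is +0.33 − (−0.34) = +0.67 V, with n = 2 electrons in the balanced equation.
Q = [Tl+(aq)]^2 / [Cu2+(aq)] = 5.01×10^−5, so log Q = −4.301 and E = +0.67 − (0.0592/2)(−4.301) = +0.7973 V.
ΔG = −nFE = −(2)(96500)(+0.7973) J/mol = −154 kJ/mol.

−154 kJ/mol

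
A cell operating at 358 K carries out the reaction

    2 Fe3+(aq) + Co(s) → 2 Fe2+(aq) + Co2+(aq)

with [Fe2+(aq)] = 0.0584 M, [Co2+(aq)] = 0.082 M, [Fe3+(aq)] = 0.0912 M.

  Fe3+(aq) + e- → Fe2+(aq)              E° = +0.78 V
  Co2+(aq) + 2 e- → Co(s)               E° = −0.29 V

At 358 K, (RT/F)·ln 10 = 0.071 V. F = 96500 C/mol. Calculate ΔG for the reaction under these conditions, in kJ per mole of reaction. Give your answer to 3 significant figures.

With Fe³⁺/Fe²⁺ reduced at the cathode, E°cell = +0.78 − (−0.29) = +1.07 V and n = 2.
Here Q = ([Fe2+(aq)]^2·[Co2+(aq)]) / [Fe3+(aq)]^2 = 0.0336 (log Q = −1.473), giving E = +1.07 − (0.071/2)·(−1.473) = +1.1223 V.
ΔG = −nFE = −(2)(96500)(+1.1223) J/mol = −217 kJ/mol.

−217 kJ/mol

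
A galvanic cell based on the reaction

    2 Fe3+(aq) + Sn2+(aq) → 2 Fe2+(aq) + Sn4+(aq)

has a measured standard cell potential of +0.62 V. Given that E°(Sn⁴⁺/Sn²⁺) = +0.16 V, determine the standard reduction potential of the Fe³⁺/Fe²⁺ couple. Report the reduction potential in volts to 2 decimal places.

+0.78 V

In the reaction as written the Fe³⁺/Fe²⁺ couple is reduced (cathode) and Sn⁴⁺/Sn²⁺ is oxidized (anode), so E°cell = E°(Fe³⁺/Fe²⁺) − E°(Sn⁴⁺/Sn²⁺).
E°(Fe³⁺/Fe²⁺) = E°cell + E°(anode) = +0.62 + (+0.16) = +0.78 V.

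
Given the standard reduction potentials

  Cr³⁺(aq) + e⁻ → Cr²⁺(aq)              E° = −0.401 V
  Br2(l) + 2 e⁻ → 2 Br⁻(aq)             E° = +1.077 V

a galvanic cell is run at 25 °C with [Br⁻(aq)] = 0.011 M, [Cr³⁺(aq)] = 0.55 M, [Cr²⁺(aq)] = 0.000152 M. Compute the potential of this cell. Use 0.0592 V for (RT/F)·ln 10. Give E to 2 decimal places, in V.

The Br₂/Br⁻ couple has the more positive E°, so it is the cathode; Cr³⁺/Cr²⁺ is the anode.
The standard potential is +1.077 − (−0.401) = +1.478 V and the balanced reaction transfers n = 2 electrons.
For the overall reaction Br2(l) + 2 Cr²⁺(aq) → 2 Br⁻(aq) + 2 Cr³⁺(aq), Q = ([Br⁻(aq)]^2·[Cr³⁺(aq)]^2) / [Cr²⁺(aq)]^2 = 1.58×10^3, giving log Q = 3.200.
E = E° − (0.0592/n)·log Q = +1.478 − (0.0592/2)(3.200) = +1.38 V.

+1.38 V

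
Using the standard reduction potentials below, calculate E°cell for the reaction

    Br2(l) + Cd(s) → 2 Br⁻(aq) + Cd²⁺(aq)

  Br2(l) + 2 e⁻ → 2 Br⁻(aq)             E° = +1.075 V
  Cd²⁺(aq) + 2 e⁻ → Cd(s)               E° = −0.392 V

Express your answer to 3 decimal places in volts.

+1.467 V

In the reaction as written, Br2(l) is reduced (cathode) and Cd²⁺(aq) is produced by oxidation at the anode.
E°cell = E°(cathode) − E°(anode) = +1.075 − (−0.392) = +1.467 V.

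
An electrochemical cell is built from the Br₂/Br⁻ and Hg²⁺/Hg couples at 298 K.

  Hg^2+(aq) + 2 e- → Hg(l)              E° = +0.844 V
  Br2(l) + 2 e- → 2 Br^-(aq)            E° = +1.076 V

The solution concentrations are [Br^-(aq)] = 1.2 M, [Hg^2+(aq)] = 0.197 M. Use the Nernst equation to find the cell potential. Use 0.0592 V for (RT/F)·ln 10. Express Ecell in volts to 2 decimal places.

+0.25 V

The Br₂/Br⁻ couple has the more positive E°, so it is the cathode; Hg²⁺/Hg is the anode.
E°cell = +1.076 − (+0.844) = +0.232 V, with n = 2 electrons transferred.
Balancing gives Br2(l) + Hg(l) → 2 Br^-(aq) + Hg^2+(aq); hence Q = [Br^-(aq)]^2·[Hg^2+(aq)] = 0.284 (log Q = −0.547).
By the Nernst equation, E = +0.232 − (0.0592/2)·(−0.547) = +0.25 V.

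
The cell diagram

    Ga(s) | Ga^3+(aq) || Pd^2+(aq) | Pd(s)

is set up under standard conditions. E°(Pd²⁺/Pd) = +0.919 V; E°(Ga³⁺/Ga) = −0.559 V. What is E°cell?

+1.478 V

By convention the left-hand electrode in cell notation is the anode (oxidation) and the right-hand electrode is the cathode (reduction).
E°cell = E°(right) − E°(left) = +0.919 − (−0.559) = +1.478 V.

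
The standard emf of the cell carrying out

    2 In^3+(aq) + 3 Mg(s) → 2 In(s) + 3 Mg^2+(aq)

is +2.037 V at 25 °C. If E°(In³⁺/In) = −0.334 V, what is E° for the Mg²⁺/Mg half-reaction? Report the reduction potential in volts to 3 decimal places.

−2.371 V

In the reaction as written the In³⁺/In couple is reduced (cathode) and Mg²⁺/Mg is oxidized (anode), so E°cell = E°(In³⁺/In) − E°(Mg²⁺/Mg).
E°(Mg²⁺/Mg) = E°(cathode) − E°cell = −0.334 − (+2.037) = −2.371 V.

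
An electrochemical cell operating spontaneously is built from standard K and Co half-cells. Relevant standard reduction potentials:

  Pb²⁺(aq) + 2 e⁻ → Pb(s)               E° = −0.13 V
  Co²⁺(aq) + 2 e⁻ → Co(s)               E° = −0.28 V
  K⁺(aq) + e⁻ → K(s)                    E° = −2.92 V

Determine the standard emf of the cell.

+2.64 V

Of the two couples in this cell, the one with the more positive reduction potential is reduced at the cathode: here that is Co²⁺/Co (−0.28 V); K⁺/K (−2.92 V) is the anode.
E°cell = E°(cathode) − E°(anode) = −0.28 − (−2.92) = +2.64 V.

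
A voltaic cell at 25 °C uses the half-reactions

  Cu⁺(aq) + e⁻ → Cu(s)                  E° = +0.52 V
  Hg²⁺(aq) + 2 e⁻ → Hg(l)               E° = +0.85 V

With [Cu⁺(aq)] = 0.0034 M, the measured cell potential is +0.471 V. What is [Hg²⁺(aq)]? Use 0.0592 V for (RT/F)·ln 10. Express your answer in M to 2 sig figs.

0.67 M

With Hg²⁺/Hg at the cathode and Cu⁺/Cu at the anode, E°cell = +0.85 − (+0.52) = +0.33 V (n = 2).
Rearranging E = E° − (0.0592/n)·log Q gives log Q = 2(+0.33 − (+0.471))/0.0592 = −4.764.
The balanced reaction is Hg²⁺(aq) + 2 Cu(s) → Hg(l) + 2 Cu⁺(aq), so Q = [Cu⁺(aq)]^2 / [Hg²⁺(aq)].
Isolating [Hg²⁺(aq)] in Q = 10^{−4.764} yields log [Hg²⁺(aq)] = −0.173, i.e. 0.67 M.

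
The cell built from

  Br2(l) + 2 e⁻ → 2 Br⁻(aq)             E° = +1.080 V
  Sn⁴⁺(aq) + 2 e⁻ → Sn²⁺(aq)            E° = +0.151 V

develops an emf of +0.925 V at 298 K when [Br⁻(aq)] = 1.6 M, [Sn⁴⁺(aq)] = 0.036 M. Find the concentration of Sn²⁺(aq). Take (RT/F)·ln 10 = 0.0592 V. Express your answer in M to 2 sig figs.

0.068 M

Br₂/Br⁻ is the cathode (higher E°); E°cell = +1.080 − (+0.151) = +0.929 V with n = 2.
Since E = E° − (0.0592/n)·log Q, log Q = n(E° − E)/0.0592 = 0.135.
The balanced reaction is Br2(l) + Sn²⁺(aq) → 2 Br⁻(aq) + Sn⁴⁺(aq), so Q = ([Br⁻(aq)]^2·[Sn⁴⁺(aq)]) / [Sn²⁺(aq)].
Solving for the unknown gives log [Sn²⁺(aq)] = −1.170, so [Sn²⁺(aq)] ≈ 0.068 M.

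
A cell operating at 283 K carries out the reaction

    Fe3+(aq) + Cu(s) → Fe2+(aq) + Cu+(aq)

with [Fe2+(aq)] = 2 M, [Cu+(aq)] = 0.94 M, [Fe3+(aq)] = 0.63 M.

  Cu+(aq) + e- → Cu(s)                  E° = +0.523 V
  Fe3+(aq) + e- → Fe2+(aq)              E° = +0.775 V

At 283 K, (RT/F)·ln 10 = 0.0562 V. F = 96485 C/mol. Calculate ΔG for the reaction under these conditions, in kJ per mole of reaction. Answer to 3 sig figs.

−21.7 kJ/mol

With Fe³⁺/Fe²⁺ reduced at the cathode, E°cell = +0.775 − (+0.523) = +0.252 V and n = 1.
Q = ([Fe2+(aq)]·[Cu+(aq)]) / [Fe3+(aq)] = 2.98, so log Q = 0.475 and E = +0.252 − (0.0562/1)(0.475) = +0.2253 V.
Then ΔG = −nFE = −1 × 96485 × +0.2253 J/mol = −21.7 kJ/mol.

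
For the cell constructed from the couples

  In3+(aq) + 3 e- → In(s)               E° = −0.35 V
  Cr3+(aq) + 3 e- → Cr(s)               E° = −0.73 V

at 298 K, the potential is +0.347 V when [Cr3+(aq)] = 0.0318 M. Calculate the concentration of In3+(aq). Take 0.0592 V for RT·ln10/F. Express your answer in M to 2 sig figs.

The In³⁺/In couple has the larger reduction potential, so it is the cathode: E°cell = −0.35 − (−0.73) = +0.38 V and n = 3.
From the Nernst equation, log Q = n(E° − E)/0.0592 = 3·(+0.38 − (+0.347))/0.0592 = 1.672.
The balanced reaction is In3+(aq) + Cr(s) → In(s) + Cr3+(aq), so Q = [Cr3+(aq)] / [In3+(aq)].
Solving for the unknown gives log [In3+(aq)] = −3.170, so [In3+(aq)] ≈ 0.00068 M.

0.00068 M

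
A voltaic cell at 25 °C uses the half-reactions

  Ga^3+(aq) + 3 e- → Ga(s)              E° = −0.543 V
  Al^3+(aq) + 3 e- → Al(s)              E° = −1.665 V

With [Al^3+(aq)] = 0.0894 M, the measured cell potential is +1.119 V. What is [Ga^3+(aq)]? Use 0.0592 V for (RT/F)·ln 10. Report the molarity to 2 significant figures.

The Ga³⁺/Ga couple has the larger reduction potential, so it is the cathode: E°cell = −0.543 − (−1.665) = +1.122 V and n = 3.
Rearranging E = E° − (0.0592/n)·log Q gives log Q = 3(+1.122 − (+1.119))/0.0592 = 0.152.
Balancing electrons gives Ga^3+(aq) + Al(s) → Ga(s) + Al^3+(aq); thus Q = [Al^3+(aq)] / [Ga^3+(aq)].
Solving for the unknown gives log [Ga^3+(aq)] = −1.201, so [Ga^3+(aq)] ≈ 0.063 M.

0.063 M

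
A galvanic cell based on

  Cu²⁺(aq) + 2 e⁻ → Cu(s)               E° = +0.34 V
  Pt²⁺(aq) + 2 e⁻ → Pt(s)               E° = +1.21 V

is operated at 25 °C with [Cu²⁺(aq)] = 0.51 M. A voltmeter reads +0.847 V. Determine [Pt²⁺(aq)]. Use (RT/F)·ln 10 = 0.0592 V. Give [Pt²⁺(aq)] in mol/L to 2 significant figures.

The Pt²⁺/Pt couple has the larger reduction potential, so it is the cathode: E°cell = +1.21 − (+0.34) = +0.87 V and n = 2.
Since E = E° − (0.0592/n)·log Q, log Q = n(E° − E)/0.0592 = 0.777.
For Pt²⁺(aq) + Cu(s) → Pt(s) + Cu²⁺(aq), the reaction quotient is Q = [Cu²⁺(aq)] / [Pt²⁺(aq)].
Substituting the known concentrations and solving, log [Pt²⁺(aq)] = −1.069 and [Pt²⁺(aq)] = 0.085 M.

0.085 M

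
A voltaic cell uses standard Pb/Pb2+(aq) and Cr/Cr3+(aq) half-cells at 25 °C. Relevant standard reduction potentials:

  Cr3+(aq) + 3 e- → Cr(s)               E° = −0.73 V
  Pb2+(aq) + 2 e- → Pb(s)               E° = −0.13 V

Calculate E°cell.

+0.60 V

The Pb²⁺/Pb couple has the higher E°, so Pb ion is reduced (cathode) and Cr is oxidized (anode).
E°cell = E°(cathode) − E°(anode) = −0.13 − (−0.73) = +0.60 V.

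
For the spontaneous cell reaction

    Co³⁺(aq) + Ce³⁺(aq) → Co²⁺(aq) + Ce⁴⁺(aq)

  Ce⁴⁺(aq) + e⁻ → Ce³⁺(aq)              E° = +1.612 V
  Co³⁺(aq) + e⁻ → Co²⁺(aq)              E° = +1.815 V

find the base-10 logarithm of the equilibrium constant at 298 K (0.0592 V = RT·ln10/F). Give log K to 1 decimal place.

log K = 3.4

The Co³⁺/Co²⁺ couple is reduced (cathode); E°cell = +1.815 − (+1.612) = +0.203 V with n = 1.
At equilibrium E = 0, so log K = nE°cell / 0.0592 = (1)(+0.203) / 0.0592 = 3.4.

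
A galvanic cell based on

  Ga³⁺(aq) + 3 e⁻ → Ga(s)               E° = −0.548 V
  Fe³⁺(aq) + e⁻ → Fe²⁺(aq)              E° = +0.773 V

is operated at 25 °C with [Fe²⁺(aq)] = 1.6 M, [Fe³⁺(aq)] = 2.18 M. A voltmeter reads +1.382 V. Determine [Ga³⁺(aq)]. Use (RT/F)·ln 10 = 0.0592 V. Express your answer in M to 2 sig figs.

With Fe³⁺/Fe²⁺ at the cathode and Ga³⁺/Ga at the anode, E°cell = +0.773 − (−0.548) = +1.321 V (n = 3).
Since E = E° − (0.0592/n)·log Q, log Q = n(E° − E)/0.0592 = −3.091.
The balanced reaction is 3 Fe³⁺(aq) + Ga(s) → 3 Fe²⁺(aq) + Ga³⁺(aq), so Q = ([Fe²⁺(aq)]^3·[Ga³⁺(aq)]) / [Fe³⁺(aq)]^3.
Substituting the known concentrations and solving, log [Ga³⁺(aq)] = −2.688 and [Ga³⁺(aq)] = 0.0021 M.

0.0021 M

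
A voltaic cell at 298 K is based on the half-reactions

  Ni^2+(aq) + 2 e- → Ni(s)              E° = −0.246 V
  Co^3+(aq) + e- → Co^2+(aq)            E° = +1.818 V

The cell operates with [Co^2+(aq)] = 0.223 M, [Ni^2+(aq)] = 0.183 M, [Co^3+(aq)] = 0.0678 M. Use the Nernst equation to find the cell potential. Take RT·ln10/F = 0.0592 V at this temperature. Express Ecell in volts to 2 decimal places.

+2.06 V

Since E°(Co³⁺/Co²⁺) > E°(Ni²⁺/Ni), Co³⁺/Co²⁺ serves as the cathode.
The standard potential is +1.818 − (−0.246) = +2.064 V and the balanced reaction transfers n = 2 electrons.
For the overall reaction 2 Co^3+(aq) + Ni(s) → 2 Co^2+(aq) + Ni^2+(aq), Q = ([Co^2+(aq)]^2·[Ni^2+(aq)]) / [Co^3+(aq)]^2 = 1.98, giving log Q = 0.297.
Applying E = E° − (RT ln10/nF)·log Q gives +2.064 − (0.0592/2)(0.297) = +2.06 V.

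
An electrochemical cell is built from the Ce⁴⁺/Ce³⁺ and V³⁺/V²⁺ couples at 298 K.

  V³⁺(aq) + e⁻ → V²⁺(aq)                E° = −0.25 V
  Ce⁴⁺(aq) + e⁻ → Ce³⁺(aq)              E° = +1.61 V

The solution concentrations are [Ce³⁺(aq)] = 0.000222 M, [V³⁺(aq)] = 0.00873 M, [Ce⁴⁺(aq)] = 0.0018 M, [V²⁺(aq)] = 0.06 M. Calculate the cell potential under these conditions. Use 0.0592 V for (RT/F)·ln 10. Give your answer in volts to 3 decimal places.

Ce⁴⁺/Ce³⁺ is reduced (cathode, E° = +1.61 V) and V³⁺/V²⁺ is oxidized (anode).
The standard potential is +1.61 − (−0.25) = +1.86 V and the balanced reaction transfers n = 1 electron.
For the overall reaction Ce⁴⁺(aq) + V²⁺(aq) → Ce³⁺(aq) + V³⁺(aq), Q = ([Ce³⁺(aq)]·[V³⁺(aq)]) / ([Ce⁴⁺(aq)]·[V²⁺(aq)]) = 0.0179, giving log Q = −1.746.
Applying E = E° − (RT ln10/nF)·log Q gives +1.86 − (0.0592/1)(−1.746) = +1.963 V.

+1.963 V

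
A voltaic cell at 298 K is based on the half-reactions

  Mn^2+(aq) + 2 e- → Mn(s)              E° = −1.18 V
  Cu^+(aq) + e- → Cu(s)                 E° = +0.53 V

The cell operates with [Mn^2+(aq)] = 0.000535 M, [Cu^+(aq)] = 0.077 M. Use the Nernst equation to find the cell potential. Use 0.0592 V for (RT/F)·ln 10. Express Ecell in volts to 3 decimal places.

The Cu⁺/Cu couple has the more positive E°, so it is the cathode; Mn²⁺/Mn is the anode.
The standard potential is +0.53 − (−1.18) = +1.71 V and the balanced reaction transfers n = 2 electrons.
For the overall reaction 2 Cu^+(aq) + Mn(s) → 2 Cu(s) + Mn^2+(aq), Q = [Mn^2+(aq)] / [Cu^+(aq)]^2 = 0.0902, giving log Q = −1.045.
E = E° − (0.0592/n)·log Q = +1.71 − (0.0592/2)(−1.045) = +1.741 V.

+1.741 V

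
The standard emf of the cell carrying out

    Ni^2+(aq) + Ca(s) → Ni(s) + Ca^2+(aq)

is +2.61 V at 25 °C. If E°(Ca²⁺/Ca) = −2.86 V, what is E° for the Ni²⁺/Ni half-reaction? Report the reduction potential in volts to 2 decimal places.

In the reaction as written the Ni²⁺/Ni couple is reduced (cathode) and Ca²⁺/Ca is oxidized (anode), so E°cell = E°(Ni²⁺/Ni) − E°(Ca²⁺/Ca).
E°(Ni²⁺/Ni) = E°cell + E°(anode) = +2.61 + (−2.86) = −0.25 V.

−0.25 V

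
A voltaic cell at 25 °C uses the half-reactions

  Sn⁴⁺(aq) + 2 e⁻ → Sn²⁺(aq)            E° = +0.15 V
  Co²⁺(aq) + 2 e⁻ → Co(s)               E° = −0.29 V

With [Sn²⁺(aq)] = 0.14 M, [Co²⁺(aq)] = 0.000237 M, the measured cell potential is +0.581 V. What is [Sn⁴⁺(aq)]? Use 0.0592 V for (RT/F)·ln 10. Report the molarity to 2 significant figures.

Sn⁴⁺/Sn²⁺ is the cathode (higher E°); E°cell = +0.15 − (−0.29) = +0.44 V with n = 2.
Since E = E° − (0.0592/n)·log Q, log Q = n(E° − E)/0.0592 = −4.764.
For Sn⁴⁺(aq) + Co(s) → Sn²⁺(aq) + Co²⁺(aq), the reaction quotient is Q = ([Sn²⁺(aq)]·[Co²⁺(aq)]) / [Sn⁴⁺(aq)].
Solving for the unknown gives log [Sn⁴⁺(aq)] = 0.285, so [Sn⁴⁺(aq)] ≈ 1.9 M.

1.9 M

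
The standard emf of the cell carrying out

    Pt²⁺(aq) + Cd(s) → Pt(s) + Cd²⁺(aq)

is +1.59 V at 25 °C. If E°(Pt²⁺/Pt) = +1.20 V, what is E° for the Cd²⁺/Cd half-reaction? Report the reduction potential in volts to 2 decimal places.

In the reaction as written the Pt²⁺/Pt couple is reduced (cathode) and Cd²⁺/Cd is oxidized (anode), so E°cell = E°(Pt²⁺/Pt) − E°(Cd²⁺/Cd).
E°(Cd²⁺/Cd) = E°(cathode) − E°cell = +1.20 − (+1.59) = −0.39 V.

−0.39 V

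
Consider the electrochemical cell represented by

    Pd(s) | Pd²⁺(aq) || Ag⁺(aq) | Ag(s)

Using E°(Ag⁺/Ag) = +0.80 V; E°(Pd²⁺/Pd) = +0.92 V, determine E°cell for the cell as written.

By convention the left-hand electrode in cell notation is the anode (oxidation) and the right-hand electrode is the cathode (reduction).
E°cell = E°(right) − E°(left) = +0.80 − (+0.92) = −0.12 V.
The negative sign shows that, as written, the cell would require an external voltage to drive the reaction.

−0.12 V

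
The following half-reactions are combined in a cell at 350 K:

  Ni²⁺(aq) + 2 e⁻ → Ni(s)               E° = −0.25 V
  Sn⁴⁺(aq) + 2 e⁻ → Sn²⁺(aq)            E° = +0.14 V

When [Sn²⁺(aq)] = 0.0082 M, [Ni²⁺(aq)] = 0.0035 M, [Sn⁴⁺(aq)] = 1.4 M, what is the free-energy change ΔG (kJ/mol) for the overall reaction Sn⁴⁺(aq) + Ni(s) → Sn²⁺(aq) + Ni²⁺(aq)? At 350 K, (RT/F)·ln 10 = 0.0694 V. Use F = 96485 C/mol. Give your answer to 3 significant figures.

With Sn⁴⁺/Sn²⁺ reduced at the cathode, E°cell = +0.14 − (−0.25) = +0.39 V and n = 2.
Here Q = ([Sn²⁺(aq)]·[Ni²⁺(aq)]) / [Sn⁴⁺(aq)] = 2.05×10^−5 (log Q = −4.688), giving E = +0.39 − (0.0694/2)·(−4.688) = +0.5527 V.
ΔG = −nFE = −(2)(96485)(+0.5527) J/mol = −107 kJ/mol.

−107 kJ/mol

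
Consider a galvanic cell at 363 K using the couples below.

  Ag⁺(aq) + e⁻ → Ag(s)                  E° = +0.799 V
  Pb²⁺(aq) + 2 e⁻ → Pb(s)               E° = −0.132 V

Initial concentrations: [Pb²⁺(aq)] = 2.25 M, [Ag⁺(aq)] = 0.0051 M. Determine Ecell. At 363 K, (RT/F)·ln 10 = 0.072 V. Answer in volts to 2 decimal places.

+0.75 V

Ag⁺/Ag is reduced (cathode, E° = +0.799 V) and Pb²⁺/Pb is oxidized (anode).
The standard potential is +0.799 − (−0.132) = +0.931 V and the balanced reaction transfers n = 2 electrons.
The balanced reaction is 2 Ag⁺(aq) + Pb(s) → 2 Ag(s) + Pb²⁺(aq), so Q = [Pb²⁺(aq)] / [Ag⁺(aq)]^2 = 8.65×10^4 and log Q = 4.937.
Applying E = E° − (RT ln10/nF)·log Q gives +0.931 − (0.072/2)(4.937) = +0.75 V.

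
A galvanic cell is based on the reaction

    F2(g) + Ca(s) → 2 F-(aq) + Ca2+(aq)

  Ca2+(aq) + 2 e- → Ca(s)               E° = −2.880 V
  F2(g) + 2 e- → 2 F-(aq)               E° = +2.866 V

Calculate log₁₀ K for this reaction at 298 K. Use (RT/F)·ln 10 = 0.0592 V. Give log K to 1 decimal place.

The F₂/F⁻ couple is reduced (cathode); E°cell = +2.866 − (−2.880) = +5.746 V with n = 2.
At equilibrium E = 0, so log K = nE°cell / 0.0592 = (2)(+5.746) / 0.0592 = 194.1.

log K = 194.1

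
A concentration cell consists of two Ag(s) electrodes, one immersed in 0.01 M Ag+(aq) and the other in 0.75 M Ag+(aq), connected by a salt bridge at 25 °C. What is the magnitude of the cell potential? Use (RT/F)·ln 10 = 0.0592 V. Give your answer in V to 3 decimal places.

For a concentration cell E°cell = 0, since both electrodes use the same couple.
The compartment with the higher Ag+(aq) concentration (0.75 M) acts as the cathode; ions are reduced there and produced at the dilute (0.01 M) anode.
With n = 1, Ecell = −(0.0592/1)·log([dilute]/[conc]) = −(0.0592/1)·log(0.01/0.75) = +0.111 V.

0.111 V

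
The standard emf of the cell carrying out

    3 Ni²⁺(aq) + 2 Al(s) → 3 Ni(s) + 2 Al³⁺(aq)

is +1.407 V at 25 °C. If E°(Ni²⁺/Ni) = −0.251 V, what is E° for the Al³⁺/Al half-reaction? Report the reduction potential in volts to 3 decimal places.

−1.658 V

In the reaction as written the Ni²⁺/Ni couple is reduced (cathode) and Al³⁺/Al is oxidized (anode), so E°cell = E°(Ni²⁺/Ni) − E°(Al³⁺/Al).
E°(Al³⁺/Al) = E°(cathode) − E°cell = −0.251 − (+1.407) = −1.658 V.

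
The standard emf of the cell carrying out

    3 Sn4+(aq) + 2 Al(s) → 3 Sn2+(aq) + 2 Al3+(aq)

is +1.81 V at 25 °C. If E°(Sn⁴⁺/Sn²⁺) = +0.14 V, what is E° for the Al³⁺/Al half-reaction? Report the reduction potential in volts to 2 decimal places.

−1.67 V

In the reaction as written the Sn⁴⁺/Sn²⁺ couple is reduced (cathode) and Al³⁺/Al is oxidized (anode), so E°cell = E°(Sn⁴⁺/Sn²⁺) − E°(Al³⁺/Al).
E°(Al³⁺/Al) = E°(cathode) − E°cell = +0.14 − (+1.81) = −1.67 V.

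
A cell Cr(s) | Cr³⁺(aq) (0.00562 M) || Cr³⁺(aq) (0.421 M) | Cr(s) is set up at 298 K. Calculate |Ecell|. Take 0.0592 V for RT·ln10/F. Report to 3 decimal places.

For a concentration cell E°cell = 0, since both electrodes use the same couple.
The compartment with the higher Cr³⁺(aq) concentration (0.421 M) acts as the cathode; ions are reduced there and produced at the dilute (0.00562 M) anode.
With n = 3, Ecell = −(0.0592/3)·log([dilute]/[conc]) = −(0.0592/3)·log(0.00562/0.421) = +0.037 V.

0.037 V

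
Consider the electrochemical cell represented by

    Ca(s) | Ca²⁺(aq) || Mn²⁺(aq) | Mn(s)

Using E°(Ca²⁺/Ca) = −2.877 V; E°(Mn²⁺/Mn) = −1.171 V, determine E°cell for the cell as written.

+1.706 V

By convention the left-hand electrode in cell notation is the anode (oxidation) and the right-hand electrode is the cathode (reduction).
E°cell = E°(right) − E°(left) = −1.171 − (−2.877) = +1.706 V.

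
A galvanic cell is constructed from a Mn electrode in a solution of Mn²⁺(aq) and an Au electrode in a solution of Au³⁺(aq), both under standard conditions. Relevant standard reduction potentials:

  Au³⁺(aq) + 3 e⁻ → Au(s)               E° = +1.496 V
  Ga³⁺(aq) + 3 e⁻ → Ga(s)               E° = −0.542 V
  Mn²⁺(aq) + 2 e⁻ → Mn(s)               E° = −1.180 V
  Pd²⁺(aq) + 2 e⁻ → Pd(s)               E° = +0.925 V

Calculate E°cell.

The Au³⁺/Au couple has the higher E°, so Au ion is reduced (cathode) and Mn is oxidized (anode).
E°cell = E°(cathode) − E°(anode) = +1.496 − (−1.180) = +2.676 V.

+2.676 V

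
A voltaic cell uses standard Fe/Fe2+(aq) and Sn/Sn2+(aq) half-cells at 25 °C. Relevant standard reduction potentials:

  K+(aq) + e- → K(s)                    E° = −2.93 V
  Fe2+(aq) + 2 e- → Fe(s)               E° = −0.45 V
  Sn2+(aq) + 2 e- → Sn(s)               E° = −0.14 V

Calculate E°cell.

+0.31 V

Of the two couples in this cell, the one with the more positive reduction potential is reduced at the cathode: here that is Sn²⁺/Sn (−0.14 V); Fe²⁺/Fe (−0.45 V) is the anode.
E°cell = E°(cathode) − E°(anode) = −0.14 − (−0.45) = +0.31 V.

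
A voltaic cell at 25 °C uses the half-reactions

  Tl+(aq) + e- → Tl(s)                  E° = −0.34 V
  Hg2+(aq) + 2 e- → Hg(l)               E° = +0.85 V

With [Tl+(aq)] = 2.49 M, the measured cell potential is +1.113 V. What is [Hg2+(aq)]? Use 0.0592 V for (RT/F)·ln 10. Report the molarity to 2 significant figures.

The Hg²⁺/Hg couple has the larger reduction potential, so it is the cathode: E°cell = +0.85 − (−0.34) = +1.19 V and n = 2.
From the Nernst equation, log Q = n(E° − E)/0.0592 = 2·(+1.19 − (+1.113))/0.0592 = 2.601.
The balanced reaction is Hg2+(aq) + 2 Tl(s) → Hg(l) + 2 Tl+(aq), so Q = [Tl+(aq)]^2 / [Hg2+(aq)].
Substituting the known concentrations and solving, log [Hg2+(aq)] = −1.809 and [Hg2+(aq)] = 0.016 M.

0.016 M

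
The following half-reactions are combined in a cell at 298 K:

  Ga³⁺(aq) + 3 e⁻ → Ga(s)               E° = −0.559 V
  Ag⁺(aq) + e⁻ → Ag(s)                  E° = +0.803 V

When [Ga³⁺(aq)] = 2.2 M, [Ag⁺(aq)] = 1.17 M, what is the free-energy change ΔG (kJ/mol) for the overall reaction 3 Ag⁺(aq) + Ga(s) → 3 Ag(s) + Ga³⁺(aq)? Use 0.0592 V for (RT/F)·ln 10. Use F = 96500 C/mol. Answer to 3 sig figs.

With Ag⁺/Ag reduced at the cathode, E°cell = +0.803 − (−0.559) = +1.362 V and n = 3.
The reaction quotient is [Ga³⁺(aq)] / [Ag⁺(aq)]^3 = 1.37; by Nernst, E = +1.362 − (0.0592/3)(0.138) = +1.3593 V.
Finally ΔG = −nFE = −(3)(96500 C/mol)(+1.3593 V) = −394 kJ/mol.

−394 kJ/mol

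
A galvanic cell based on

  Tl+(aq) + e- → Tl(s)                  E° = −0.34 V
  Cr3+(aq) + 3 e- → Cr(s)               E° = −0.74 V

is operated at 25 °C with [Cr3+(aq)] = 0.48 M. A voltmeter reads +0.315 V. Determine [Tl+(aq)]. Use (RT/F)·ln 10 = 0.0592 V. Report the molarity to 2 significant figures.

Tl⁺/Tl is the cathode (higher E°); E°cell = −0.34 − (−0.74) = +0.40 V with n = 3.
From the Nernst equation, log Q = n(E° − E)/0.0592 = 3·(+0.40 − (+0.315))/0.0592 = 4.307.
The balanced reaction is 3 Tl+(aq) + Cr(s) → 3 Tl(s) + Cr3+(aq), so Q = [Cr3+(aq)] / [Tl+(aq)]^3.
Solving for the unknown gives log [Tl+(aq)] = −1.542, so [Tl+(aq)] ≈ 0.029 M.

0.029 M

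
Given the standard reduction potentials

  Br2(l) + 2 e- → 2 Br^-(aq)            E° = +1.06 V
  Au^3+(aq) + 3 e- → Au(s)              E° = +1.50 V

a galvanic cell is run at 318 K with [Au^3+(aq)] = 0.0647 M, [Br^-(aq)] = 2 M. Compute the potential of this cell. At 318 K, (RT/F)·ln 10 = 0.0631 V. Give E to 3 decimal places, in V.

+0.434 V

Since E°(Au³⁺/Au) > E°(Br₂/Br⁻), Au³⁺/Au serves as the cathode.
E°cell = E°cat − E°an = +1.50 − (+1.06) = +0.44 V; n = 6.
The balanced reaction is 2 Au^3+(aq) + 6 Br^-(aq) → 2 Au(s) + 3 Br2(l), so Q = 1 / ([Au^3+(aq)]^2·[Br^-(aq)]^6) = 3.73 and log Q = 0.572.
By the Nernst equation, E = +0.44 − (0.0631/6)·(0.572) = +0.434 V.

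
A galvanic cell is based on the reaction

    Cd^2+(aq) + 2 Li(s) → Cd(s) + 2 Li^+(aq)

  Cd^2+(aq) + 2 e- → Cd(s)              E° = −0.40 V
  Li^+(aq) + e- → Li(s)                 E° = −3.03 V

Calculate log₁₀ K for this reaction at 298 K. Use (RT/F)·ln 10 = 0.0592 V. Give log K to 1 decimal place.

The Cd²⁺/Cd couple is reduced (cathode); E°cell = −0.40 − (−3.03) = +2.63 V with n = 2.
At equilibrium E = 0, so log K = nE°cell / 0.0592 = (2)(+2.63) / 0.0592 = 88.9.

log K = 88.9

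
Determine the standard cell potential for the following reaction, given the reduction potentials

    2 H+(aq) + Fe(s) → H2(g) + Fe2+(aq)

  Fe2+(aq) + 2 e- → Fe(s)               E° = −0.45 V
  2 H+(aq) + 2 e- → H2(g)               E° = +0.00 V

H+(aq) gains electrons, so the 2H⁺/H₂ couple is the cathode; the Fe²⁺/Fe couple is the anode.
E°cell = E°(cathode) − E°(anode) = +0.00 − (−0.45) = +0.45 V.

+0.45 V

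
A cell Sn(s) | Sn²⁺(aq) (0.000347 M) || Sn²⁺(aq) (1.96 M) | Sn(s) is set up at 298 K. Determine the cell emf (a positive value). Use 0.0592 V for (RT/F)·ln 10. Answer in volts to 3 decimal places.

0.111 V

For a concentration cell E°cell = 0, since both electrodes use the same couple.
The compartment with the higher Sn²⁺(aq) concentration (1.96 M) acts as the cathode; ions are reduced there and produced at the dilute (0.000347 M) anode.
With n = 2, Ecell = −(0.0592/2)·log([dilute]/[conc]) = −(0.0592/2)·log(0.000347/1.96) = +0.111 V.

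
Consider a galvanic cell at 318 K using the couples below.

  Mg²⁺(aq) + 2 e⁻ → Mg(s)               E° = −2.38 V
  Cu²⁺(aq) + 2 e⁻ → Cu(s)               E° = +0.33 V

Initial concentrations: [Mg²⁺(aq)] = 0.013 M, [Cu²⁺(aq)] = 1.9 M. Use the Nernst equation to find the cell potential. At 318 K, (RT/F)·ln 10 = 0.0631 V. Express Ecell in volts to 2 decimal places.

+2.78 V

Since E°(Cu²⁺/Cu) > E°(Mg²⁺/Mg), Cu²⁺/Cu serves as the cathode.
E°cell = +0.33 − (−2.38) = +2.71 V, with n = 2 electrons transferred.
Balancing gives Cu²⁺(aq) + Mg(s) → Cu(s) + Mg²⁺(aq); hence Q = [Mg²⁺(aq)] / [Cu²⁺(aq)] = 0.00684 (log Q = −2.165).
E = E° − (0.0631/n)·log Q = +2.71 − (0.0631/2)(−2.165) = +2.78 V.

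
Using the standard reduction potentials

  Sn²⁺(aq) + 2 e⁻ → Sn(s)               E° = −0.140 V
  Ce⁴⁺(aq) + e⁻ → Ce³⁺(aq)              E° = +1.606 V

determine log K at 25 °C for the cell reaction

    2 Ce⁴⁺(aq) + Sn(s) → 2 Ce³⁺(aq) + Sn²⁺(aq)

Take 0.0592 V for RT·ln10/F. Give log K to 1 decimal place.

The Ce⁴⁺/Ce³⁺ couple is reduced (cathode); E°cell = +1.606 − (−0.140) = +1.746 V with n = 2.
At equilibrium E = 0, so log K = nE°cell / 0.0592 = (2)(+1.746) / 0.0592 = 59.0.

log K = 59.0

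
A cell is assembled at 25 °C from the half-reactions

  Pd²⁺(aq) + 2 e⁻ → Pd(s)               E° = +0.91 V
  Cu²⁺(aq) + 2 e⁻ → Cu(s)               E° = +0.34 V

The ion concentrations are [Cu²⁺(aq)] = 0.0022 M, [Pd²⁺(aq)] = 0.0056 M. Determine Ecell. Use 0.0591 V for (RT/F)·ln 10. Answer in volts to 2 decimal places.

The Pd²⁺/Pd couple has the more positive E°, so it is the cathode; Cu²⁺/Cu is the anode.
The standard potential is +0.91 − (+0.34) = +0.57 V and the balanced reaction transfers n = 2 electrons.
Balancing gives Pd²⁺(aq) + Cu(s) → Pd(s) + Cu²⁺(aq); hence Q = [Cu²⁺(aq)] / [Pd²⁺(aq)] = 0.393 (log Q = −0.406).
Applying E = E° − (RT ln10/nF)·log Q gives +0.57 − (0.0591/2)(−0.406) = +0.58 V.

+0.58 V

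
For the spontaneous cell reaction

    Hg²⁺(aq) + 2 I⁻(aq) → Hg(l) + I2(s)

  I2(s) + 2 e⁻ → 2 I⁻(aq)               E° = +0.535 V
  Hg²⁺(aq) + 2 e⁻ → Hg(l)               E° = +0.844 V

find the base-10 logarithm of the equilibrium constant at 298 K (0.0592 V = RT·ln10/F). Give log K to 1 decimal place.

The Hg²⁺/Hg couple is reduced (cathode); E°cell = +0.844 − (+0.535) = +0.309 V with n = 2.
At equilibrium E = 0, so log K = nE°cell / 0.0592 = (2)(+0.309) / 0.0592 = 10.4.

log K = 10.4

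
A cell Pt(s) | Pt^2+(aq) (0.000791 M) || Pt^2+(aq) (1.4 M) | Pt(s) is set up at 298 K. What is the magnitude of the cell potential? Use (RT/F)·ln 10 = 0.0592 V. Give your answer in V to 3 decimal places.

For a concentration cell E°cell = 0, since both electrodes use the same couple.
The compartment with the higher Pt^2+(aq) concentration (1.4 M) acts as the cathode; ions are reduced there and produced at the dilute (0.000791 M) anode.
With n = 2, Ecell = −(0.0592/2)·log([dilute]/[conc]) = −(0.0592/2)·log(0.000791/1.4) = +0.096 V.

0.096 V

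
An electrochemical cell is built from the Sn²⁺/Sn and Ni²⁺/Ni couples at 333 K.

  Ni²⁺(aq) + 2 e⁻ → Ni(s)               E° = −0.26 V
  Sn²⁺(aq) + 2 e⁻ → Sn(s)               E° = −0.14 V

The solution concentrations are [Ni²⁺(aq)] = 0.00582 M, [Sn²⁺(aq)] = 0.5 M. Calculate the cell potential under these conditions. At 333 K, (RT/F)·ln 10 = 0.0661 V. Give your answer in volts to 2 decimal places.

The Sn²⁺/Sn couple has the more positive E°, so it is the cathode; Ni²⁺/Ni is the anode.
E°cell = −0.14 − (−0.26) = +0.12 V, with n = 2 electrons transferred.
For the overall reaction Sn²⁺(aq) + Ni(s) → Sn(s) + Ni²⁺(aq), Q = [Ni²⁺(aq)] / [Sn²⁺(aq)] = 0.0116, giving log Q = −1.934.
By the Nernst equation, E = +0.12 − (0.0661/2)·(−1.934) = +0.18 V.

+0.18 V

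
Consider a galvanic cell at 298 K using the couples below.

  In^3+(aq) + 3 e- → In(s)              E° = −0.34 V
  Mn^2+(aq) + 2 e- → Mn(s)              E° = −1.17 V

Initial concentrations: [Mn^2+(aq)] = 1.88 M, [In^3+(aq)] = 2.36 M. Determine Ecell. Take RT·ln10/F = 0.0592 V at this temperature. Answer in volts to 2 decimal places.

+0.83 V

In³⁺/In is reduced (cathode, E° = −0.34 V) and Mn²⁺/Mn is oxidized (anode).
The standard potential is −0.34 − (−1.17) = +0.83 V and the balanced reaction transfers n = 6 electrons.
Balancing gives 2 In^3+(aq) + 3 Mn(s) → 2 In(s) + 3 Mn^2+(aq); hence Q = [Mn^2+(aq)]^3 / [In^3+(aq)]^2 = 1.19 (log Q = 0.077).
Applying E = E° − (RT ln10/nF)·log Q gives +0.83 − (0.0592/6)(0.077) = +0.83 V.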